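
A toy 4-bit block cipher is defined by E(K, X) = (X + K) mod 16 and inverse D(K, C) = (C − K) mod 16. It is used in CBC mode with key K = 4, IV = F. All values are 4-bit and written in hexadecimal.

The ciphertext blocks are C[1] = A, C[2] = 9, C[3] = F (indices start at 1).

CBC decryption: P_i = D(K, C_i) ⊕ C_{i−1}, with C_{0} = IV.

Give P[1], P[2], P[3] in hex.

P[1]: D(K, A) = 6; 6 ⊕ F = 9.
P[2]: D(K, 9) = 5; 5 ⊕ A = F.
P[3]: D(K, F) = B; B ⊕ 9 = 2.

P[1] = 9, P[2] = F, P[3] = 2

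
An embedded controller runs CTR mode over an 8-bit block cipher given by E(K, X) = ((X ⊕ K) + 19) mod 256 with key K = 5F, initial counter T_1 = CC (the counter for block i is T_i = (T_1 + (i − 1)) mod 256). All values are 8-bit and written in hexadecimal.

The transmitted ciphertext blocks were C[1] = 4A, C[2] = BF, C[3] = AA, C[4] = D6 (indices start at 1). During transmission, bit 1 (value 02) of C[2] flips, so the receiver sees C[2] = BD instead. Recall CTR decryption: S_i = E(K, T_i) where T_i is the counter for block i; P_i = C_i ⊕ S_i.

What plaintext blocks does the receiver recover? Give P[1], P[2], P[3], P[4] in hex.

P[1] = E6, P[2] = 16, P[3] = 00, P[4] = 7F

Only C[2] changed, to BD. In CTR, a change in C_i flips the same bit in P_i only; the keystream is unaffected. Decrypting the received ciphertext:
P[1]: T = CC, S = E(K, T) = AC; 4A ⊕ AC = E6.
P[2]: T = CD, S = E(K, T) = AB; BD ⊕ AB = 16.
P[3]: T = CE, S = E(K, T) = AA; AA ⊕ AA = 00.
P[4]: T = CF, S = E(K, T) = A9; D6 ⊕ A9 = 7F.
Blocks that differ from the original plaintext: P[2].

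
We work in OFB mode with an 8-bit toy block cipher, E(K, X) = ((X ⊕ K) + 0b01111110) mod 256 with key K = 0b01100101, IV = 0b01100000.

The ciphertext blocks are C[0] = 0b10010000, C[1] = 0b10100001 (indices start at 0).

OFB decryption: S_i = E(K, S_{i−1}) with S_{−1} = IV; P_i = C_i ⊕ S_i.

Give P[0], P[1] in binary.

P[0]: S = E(K, 0b01100000) = 0b10000011; 0b10010000 ⊕ 0b10000011 = 0b00010011.
P[1]: S = E(K, 0b10000011) = 0b01100100; 0b10100001 ⊕ 0b01100100 = 0b11000101.

P[0] = 0b00010011, P[1] = 0b11000101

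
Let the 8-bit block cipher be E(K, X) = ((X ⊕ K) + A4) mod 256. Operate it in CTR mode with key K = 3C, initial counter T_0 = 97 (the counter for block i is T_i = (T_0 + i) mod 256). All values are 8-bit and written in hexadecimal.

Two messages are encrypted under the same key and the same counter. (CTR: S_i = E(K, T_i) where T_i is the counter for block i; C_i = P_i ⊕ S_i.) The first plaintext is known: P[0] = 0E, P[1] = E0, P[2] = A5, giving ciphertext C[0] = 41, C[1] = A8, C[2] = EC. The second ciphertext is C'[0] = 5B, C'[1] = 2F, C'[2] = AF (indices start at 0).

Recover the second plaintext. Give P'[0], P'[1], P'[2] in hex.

In CTR with a reused counter, both messages share the same keystream S_i, so C_i ⊕ C'_i = P_i ⊕ P'_i and thus P'_i = P_i ⊕ C_i ⊕ C'_i.
P'[0]: 0E ⊕ 41 ⊕ 5B = 14.
P'[1]: E0 ⊕ A8 ⊕ 2F = 67.
P'[2]: A5 ⊕ EC ⊕ AF = E6.

P'[0] = 14, P'[1] = 67, P'[2] = E6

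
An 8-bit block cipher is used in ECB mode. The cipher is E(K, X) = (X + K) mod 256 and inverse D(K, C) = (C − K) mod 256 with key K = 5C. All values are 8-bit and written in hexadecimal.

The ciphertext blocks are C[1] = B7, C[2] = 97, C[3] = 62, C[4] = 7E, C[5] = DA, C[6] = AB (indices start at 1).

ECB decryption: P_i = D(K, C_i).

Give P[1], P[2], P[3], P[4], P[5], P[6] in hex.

P[1] = 5B, P[2] = 3B, P[3] = 06, P[4] = 22, P[5] = 7E, P[6] = 4F

P[1]: D(K, B7) = 5B.
P[2]: D(K, 97) = 3B.
P[3]: D(K, 62) = 06.
P[4]: D(K, 7E) = 22.
P[5]: D(K, DA) = 7E.
P[6]: D(K, AB) = 4F.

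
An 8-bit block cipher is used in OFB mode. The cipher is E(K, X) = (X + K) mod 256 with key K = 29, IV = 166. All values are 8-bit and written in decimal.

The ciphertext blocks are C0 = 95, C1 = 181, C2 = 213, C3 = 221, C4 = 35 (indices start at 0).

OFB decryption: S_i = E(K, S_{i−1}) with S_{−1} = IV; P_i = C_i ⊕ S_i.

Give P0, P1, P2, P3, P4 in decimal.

P0: S = E(K, 166) = 195; 95 ⊕ 195 = 156.
P1: S = E(K, 195) = 224; 181 ⊕ 224 = 85.
P2: S = E(K, 224) = 253; 213 ⊕ 253 = 40.
P3: S = E(K, 253) = 26; 221 ⊕ 26 = 199.
P4: S = E(K, 26) = 55; 35 ⊕ 55 = 20.

P0 = 156, P1 = 85, P2 = 40, P3 = 199, P4 = 20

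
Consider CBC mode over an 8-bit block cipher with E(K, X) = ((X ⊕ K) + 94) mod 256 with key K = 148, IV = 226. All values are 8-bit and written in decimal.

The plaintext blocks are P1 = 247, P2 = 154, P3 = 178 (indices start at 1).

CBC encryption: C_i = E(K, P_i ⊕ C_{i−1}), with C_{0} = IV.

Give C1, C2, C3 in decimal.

C1: P1 ⊕ 226 = 21; E(K, 21) = 223.
C2: P2 ⊕ 223 = 69; E(K, 69) = 47.
C3: P3 ⊕ 47 = 157; E(K, 157) = 103.

C1 = 223, C2 = 47, C3 = 103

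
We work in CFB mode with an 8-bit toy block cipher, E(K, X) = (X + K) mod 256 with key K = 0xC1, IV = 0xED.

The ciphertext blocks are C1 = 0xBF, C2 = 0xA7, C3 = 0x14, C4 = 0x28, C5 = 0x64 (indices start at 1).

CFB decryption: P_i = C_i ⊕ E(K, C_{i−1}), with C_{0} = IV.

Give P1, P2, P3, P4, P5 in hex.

P1 = 0x11, P2 = 0x27, P3 = 0x7C, P4 = 0xFD, P5 = 0x8D

P1: E(K, 0xED) = 0xAE; 0xBF ⊕ 0xAE = 0x11.
P2: E(K, 0xBF) = 0x80; 0xA7 ⊕ 0x80 = 0x27.
P3: E(K, 0xA7) = 0x68; 0x14 ⊕ 0x68 = 0x7C.
P4: E(K, 0x14) = 0xD5; 0x28 ⊕ 0xD5 = 0xFD.
P5: E(K, 0x28) = 0xE9; 0x64 ⊕ 0xE9 = 0x8D.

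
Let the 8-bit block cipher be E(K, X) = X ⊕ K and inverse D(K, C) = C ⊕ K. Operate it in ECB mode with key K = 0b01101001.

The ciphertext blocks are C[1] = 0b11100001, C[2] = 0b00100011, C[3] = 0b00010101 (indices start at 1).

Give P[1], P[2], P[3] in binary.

ECB decryption: P_i = D(K, C_i).
P[1]: D(K, 0b11100001) = 0b10001000.
P[2]: D(K, 0b00100011) = 0b01001010.
P[3]: D(K, 0b00010101) = 0b01111100.

P[1] = 0b10001000, P[2] = 0b01001010, P[3] = 0b01111100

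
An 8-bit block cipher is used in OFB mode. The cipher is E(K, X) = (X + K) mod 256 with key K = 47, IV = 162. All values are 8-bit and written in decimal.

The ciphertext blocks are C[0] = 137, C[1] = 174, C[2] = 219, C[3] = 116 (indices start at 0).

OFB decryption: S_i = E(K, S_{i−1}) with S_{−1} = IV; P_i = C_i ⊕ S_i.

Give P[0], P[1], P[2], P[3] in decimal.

P[0] = 88, P[1] = 174, P[2] = 244, P[3] = 42

P[0]: S = E(K, 162) = 209; 137 ⊕ 209 = 88.
P[1]: S = E(K, 209) = 0; 174 ⊕ 0 = 174.
P[2]: S = E(K, 0) = 47; 219 ⊕ 47 = 244.
P[3]: S = E(K, 47) = 94; 116 ⊕ 94 = 42.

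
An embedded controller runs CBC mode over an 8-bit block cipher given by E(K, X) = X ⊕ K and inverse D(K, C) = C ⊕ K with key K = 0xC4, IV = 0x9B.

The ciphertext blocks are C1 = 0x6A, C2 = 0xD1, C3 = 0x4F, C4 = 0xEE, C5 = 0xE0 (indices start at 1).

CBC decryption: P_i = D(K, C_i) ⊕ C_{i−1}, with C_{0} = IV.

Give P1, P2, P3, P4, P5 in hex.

P1 = 0x35, P2 = 0x7F, P3 = 0x5A, P4 = 0x65, P5 = 0xCA

P1: D(K, 0x6A) = 0xAE; 0xAE ⊕ 0x9B = 0x35.
P2: D(K, 0xD1) = 0x15; 0x15 ⊕ 0x6A = 0x7F.
P3: D(K, 0x4F) = 0x8B; 0x8B ⊕ 0xD1 = 0x5A.
P4: D(K, 0xEE) = 0x2A; 0x2A ⊕ 0x4F = 0x65.
P5: D(K, 0xE0) = 0x24; 0x24 ⊕ 0xEE = 0xCA.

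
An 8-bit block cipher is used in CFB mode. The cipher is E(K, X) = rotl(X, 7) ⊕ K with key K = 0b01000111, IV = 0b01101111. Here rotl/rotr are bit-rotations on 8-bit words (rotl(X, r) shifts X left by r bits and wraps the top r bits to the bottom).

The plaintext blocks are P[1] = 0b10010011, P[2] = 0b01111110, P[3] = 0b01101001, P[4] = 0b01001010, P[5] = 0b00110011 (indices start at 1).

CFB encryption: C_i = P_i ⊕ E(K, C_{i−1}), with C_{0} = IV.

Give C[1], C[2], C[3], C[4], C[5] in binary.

C[1]: E(K, 0b01101111) = 0b11110000; 0b10010011 ⊕ 0b11110000 = 0b01100011.
C[2]: E(K, 0b01100011) = 0b11110110; 0b01111110 ⊕ 0b11110110 = 0b10001000.
C[3]: E(K, 0b10001000) = 0b00000011; 0b01101001 ⊕ 0b00000011 = 0b01101010.
C[4]: E(K, 0b01101010) = 0b01110010; 0b01001010 ⊕ 0b01110010 = 0b00111000.
C[5]: E(K, 0b00111000) = 0b01011011; 0b00110011 ⊕ 0b01011011 = 0b01101000.

C[1] = 0b01100011, C[2] = 0b10001000, C[3] = 0b01101010, C[4] = 0b00111000, C[5] = 0b01101000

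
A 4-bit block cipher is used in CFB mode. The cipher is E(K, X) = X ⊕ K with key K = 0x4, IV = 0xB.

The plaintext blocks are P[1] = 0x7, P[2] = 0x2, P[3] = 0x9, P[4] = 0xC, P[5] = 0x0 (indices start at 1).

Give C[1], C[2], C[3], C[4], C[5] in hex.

C[1] = 0x8, C[2] = 0xE, C[3] = 0x3, C[4] = 0xB, C[5] = 0xF

CFB encryption: C_i = P_i ⊕ E(K, C_{i−1}), with C_{0} = IV.
C[1]: E(K, 0xB) = 0xF; 0x7 ⊕ 0xF = 0x8.
C[2]: E(K, 0x8) = 0xC; 0x2 ⊕ 0xC = 0xE.
C[3]: E(K, 0xE) = 0xA; 0x9 ⊕ 0xA = 0x3.
C[4]: E(K, 0x3) = 0x7; 0xC ⊕ 0x7 = 0xB.
C[5]: E(K, 0xB) = 0xF; 0x0 ⊕ 0xF = 0xF.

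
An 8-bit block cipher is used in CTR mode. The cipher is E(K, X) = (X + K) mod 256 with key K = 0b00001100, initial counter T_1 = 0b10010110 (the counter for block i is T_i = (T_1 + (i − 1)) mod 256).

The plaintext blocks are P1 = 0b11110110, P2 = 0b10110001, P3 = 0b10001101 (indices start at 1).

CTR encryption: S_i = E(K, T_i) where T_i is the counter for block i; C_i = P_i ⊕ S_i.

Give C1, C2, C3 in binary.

C1 = 0b01010100, C2 = 0b00010010, C3 = 0b00101001

C1: T = 0b10010110, S = E(K, T) = 0b10100010; 0b11110110 ⊕ 0b10100010 = 0b01010100.
C2: T = 0b10010111, S = E(K, T) = 0b10100011; 0b10110001 ⊕ 0b10100011 = 0b00010010.
C3: T = 0b10011000, S = E(K, T) = 0b10100100; 0b10001101 ⊕ 0b10100100 = 0b00101001.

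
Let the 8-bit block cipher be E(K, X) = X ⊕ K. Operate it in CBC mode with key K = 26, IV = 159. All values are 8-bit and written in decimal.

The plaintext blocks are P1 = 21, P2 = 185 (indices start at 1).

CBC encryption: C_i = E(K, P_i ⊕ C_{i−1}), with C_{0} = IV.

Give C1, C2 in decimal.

C1: P1 ⊕ 159 = 138; E(K, 138) = 144.
C2: P2 ⊕ 144 = 41; E(K, 41) = 51.

C1 = 144, C2 = 51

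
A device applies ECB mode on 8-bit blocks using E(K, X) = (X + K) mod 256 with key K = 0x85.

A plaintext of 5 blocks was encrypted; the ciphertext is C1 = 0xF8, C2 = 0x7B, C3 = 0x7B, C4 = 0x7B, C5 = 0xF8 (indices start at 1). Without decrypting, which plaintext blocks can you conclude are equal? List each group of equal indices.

ECB encrypts each block independently with the same key, so equal ciphertext blocks imply equal plaintext blocks.
C1 = C5 = 0xF8, so P1 = P5.
C2 = C3 = C4 = 0x7B, so P2 = P3 = P4.

P1 = P5; P2 = P3 = P4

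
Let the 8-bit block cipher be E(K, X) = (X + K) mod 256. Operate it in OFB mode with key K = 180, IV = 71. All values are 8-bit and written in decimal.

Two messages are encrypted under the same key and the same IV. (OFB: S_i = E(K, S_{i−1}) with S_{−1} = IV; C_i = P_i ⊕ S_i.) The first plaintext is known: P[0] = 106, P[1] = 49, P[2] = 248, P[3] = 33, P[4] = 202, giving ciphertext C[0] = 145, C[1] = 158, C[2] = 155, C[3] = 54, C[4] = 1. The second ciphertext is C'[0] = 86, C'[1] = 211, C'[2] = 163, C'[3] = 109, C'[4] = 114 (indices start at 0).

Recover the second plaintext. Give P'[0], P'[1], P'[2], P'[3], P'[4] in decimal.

P'[0] = 173, P'[1] = 124, P'[2] = 192, P'[3] = 122, P'[4] = 185

In OFB with a reused IV, both messages share the same keystream S_i, so C_i ⊕ C'_i = P_i ⊕ P'_i and thus P'_i = P_i ⊕ C_i ⊕ C'_i.
P'[0]: 106 ⊕ 145 ⊕ 86 = 173.
P'[1]: 49 ⊕ 158 ⊕ 211 = 124.
P'[2]: 248 ⊕ 155 ⊕ 163 = 192.
P'[3]: 33 ⊕ 54 ⊕ 109 = 122.
P'[4]: 202 ⊕ 1 ⊕ 114 = 185.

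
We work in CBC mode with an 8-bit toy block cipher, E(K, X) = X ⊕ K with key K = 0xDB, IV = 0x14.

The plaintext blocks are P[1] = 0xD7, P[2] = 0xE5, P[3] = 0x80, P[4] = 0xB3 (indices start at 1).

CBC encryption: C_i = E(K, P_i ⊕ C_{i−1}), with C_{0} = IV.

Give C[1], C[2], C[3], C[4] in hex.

C[1]: P[1] ⊕ 0x14 = 0xC3; E(K, 0xC3) = 0x18.
C[2]: P[2] ⊕ 0x18 = 0xFD; E(K, 0xFD) = 0x26.
C[3]: P[3] ⊕ 0x26 = 0xA6; E(K, 0xA6) = 0x7D.
C[4]: P[4] ⊕ 0x7D = 0xCE; E(K, 0xCE) = 0x15.

C[1] = 0x18, C[2] = 0x26, C[3] = 0x7D, C[4] = 0x15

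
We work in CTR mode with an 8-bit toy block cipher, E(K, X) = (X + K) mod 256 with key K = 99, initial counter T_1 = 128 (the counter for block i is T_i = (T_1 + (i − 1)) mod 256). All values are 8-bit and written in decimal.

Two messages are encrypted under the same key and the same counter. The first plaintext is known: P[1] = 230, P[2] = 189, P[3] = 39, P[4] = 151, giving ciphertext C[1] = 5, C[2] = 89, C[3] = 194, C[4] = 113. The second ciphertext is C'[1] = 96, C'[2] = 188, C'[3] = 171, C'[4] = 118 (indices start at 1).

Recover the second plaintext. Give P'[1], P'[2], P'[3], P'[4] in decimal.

In CTR with a reused counter, both messages share the same keystream S_i, so C_i ⊕ C'_i = P_i ⊕ P'_i and thus P'_i = P_i ⊕ C_i ⊕ C'_i.
P'[1]: 230 ⊕ 5 ⊕ 96 = 131.
P'[2]: 189 ⊕ 89 ⊕ 188 = 88.
P'[3]: 39 ⊕ 194 ⊕ 171 = 78.
P'[4]: 151 ⊕ 113 ⊕ 118 = 144.

P'[1] = 131, P'[2] = 88, P'[3] = 78, P'[4] = 144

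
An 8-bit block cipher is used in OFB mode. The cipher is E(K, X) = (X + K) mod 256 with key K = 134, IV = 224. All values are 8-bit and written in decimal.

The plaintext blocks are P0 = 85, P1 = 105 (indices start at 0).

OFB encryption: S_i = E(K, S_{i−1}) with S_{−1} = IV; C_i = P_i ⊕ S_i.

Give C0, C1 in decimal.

C0 = 51, C1 = 133

C0: S = E(K, 224) = 102; 85 ⊕ 102 = 51.
C1: S = E(K, 102) = 236; 105 ⊕ 236 = 133.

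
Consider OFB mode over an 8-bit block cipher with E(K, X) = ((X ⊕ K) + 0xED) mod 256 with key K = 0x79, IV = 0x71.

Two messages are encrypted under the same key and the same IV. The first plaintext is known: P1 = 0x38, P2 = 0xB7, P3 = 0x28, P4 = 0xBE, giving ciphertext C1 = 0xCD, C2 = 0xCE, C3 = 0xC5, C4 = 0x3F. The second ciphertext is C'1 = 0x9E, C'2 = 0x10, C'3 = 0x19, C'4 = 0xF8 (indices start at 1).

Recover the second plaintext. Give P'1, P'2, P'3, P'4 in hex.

P'1 = 0x6B, P'2 = 0x69, P'3 = 0xF4, P'4 = 0x79

In OFB with a reused IV, both messages share the same keystream S_i, so C_i ⊕ C'_i = P_i ⊕ P'_i and thus P'_i = P_i ⊕ C_i ⊕ C'_i.
P'1: 0x38 ⊕ 0xCD ⊕ 0x9E = 0x6B.
P'2: 0xB7 ⊕ 0xCE ⊕ 0x10 = 0x69.
P'3: 0x28 ⊕ 0xC5 ⊕ 0x19 = 0xF4.
P'4: 0xBE ⊕ 0x3F ⊕ 0xF8 = 0x79.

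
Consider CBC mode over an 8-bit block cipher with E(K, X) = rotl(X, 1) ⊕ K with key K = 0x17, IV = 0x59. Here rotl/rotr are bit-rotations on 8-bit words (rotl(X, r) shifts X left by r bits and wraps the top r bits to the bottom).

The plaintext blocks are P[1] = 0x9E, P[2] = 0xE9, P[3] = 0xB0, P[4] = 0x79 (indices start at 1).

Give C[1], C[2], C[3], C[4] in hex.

C[1] = 0x98, C[2] = 0xF5, C[3] = 0x9D, C[4] = 0xDE

CBC encryption: C_i = E(K, P_i ⊕ C_{i−1}), with C_{0} = IV.
C[1]: P[1] ⊕ 0x59 = 0xC7; E(K, 0xC7) = 0x98.
C[2]: P[2] ⊕ 0x98 = 0x71; E(K, 0x71) = 0xF5.
C[3]: P[3] ⊕ 0xF5 = 0x45; E(K, 0x45) = 0x9D.
C[4]: P[4] ⊕ 0x9D = 0xE4; E(K, 0xE4) = 0xDE.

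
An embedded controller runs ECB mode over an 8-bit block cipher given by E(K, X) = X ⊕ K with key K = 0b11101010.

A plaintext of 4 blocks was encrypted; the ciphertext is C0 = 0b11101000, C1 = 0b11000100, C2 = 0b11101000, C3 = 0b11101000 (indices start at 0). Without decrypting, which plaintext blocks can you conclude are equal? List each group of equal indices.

ECB encrypts each block independently with the same key, so equal ciphertext blocks imply equal plaintext blocks.
C0 = C2 = C3 = 0b11101000, so P0 = P2 = P3.

P0 = P2 = P3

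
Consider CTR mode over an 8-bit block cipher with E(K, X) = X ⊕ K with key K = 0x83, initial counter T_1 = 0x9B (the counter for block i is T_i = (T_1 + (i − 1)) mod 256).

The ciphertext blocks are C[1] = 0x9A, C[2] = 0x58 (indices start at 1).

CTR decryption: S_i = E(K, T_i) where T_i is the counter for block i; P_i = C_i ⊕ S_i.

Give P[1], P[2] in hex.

P[1]: T = 0x9B, S = E(K, T) = 0x18; 0x9A ⊕ 0x18 = 0x82.
P[2]: T = 0x9C, S = E(K, T) = 0x1F; 0x58 ⊕ 0x1F = 0x47.

P[1] = 0x82, P[2] = 0x47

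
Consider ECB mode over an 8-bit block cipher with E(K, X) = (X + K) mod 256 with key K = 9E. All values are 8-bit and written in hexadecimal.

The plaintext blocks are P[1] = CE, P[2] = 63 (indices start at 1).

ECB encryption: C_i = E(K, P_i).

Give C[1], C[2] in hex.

C[1]: E(K, CE) = 6C.
C[2]: E(K, 63) = 01.

C[1] = 6C, C[2] = 01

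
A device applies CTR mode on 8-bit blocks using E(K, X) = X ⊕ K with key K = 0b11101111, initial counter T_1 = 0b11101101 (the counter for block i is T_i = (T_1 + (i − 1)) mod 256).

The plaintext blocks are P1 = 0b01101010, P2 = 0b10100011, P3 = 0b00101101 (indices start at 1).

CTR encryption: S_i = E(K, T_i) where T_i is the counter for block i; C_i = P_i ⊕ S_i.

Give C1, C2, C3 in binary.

C1 = 0b01101000, C2 = 0b10100010, C3 = 0b00101101

C1: T = 0b11101101, S = E(K, T) = 0b00000010; 0b01101010 ⊕ 0b00000010 = 0b01101000.
C2: T = 0b11101110, S = E(K, T) = 0b00000001; 0b10100011 ⊕ 0b00000001 = 0b10100010.
C3: T = 0b11101111, S = E(K, T) = 0b00000000; 0b00101101 ⊕ 0b00000000 = 0b00101101.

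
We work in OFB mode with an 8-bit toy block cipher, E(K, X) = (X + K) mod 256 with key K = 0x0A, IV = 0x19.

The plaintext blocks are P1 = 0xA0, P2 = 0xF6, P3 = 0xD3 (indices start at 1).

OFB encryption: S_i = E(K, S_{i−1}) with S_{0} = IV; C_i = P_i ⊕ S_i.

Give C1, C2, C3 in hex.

C1 = 0x83, C2 = 0xDB, C3 = 0xE4

C1: S = E(K, 0x19) = 0x23; 0xA0 ⊕ 0x23 = 0x83.
C2: S = E(K, 0x23) = 0x2D; 0xF6 ⊕ 0x2D = 0xDB.
C3: S = E(K, 0x2D) = 0x37; 0xD3 ⊕ 0x37 = 0xE4.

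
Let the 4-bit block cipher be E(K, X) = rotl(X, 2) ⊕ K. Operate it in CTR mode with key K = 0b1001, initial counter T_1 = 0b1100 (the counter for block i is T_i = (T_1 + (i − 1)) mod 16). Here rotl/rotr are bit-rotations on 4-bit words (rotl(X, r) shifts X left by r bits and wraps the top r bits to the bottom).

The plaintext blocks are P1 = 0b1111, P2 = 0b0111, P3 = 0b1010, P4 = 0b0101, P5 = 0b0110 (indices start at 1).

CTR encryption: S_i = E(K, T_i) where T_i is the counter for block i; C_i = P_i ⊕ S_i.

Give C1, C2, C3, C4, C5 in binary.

C1: T = 0b1100, S = E(K, T) = 0b1010; 0b1111 ⊕ 0b1010 = 0b0101.
C2: T = 0b1101, S = E(K, T) = 0b1110; 0b0111 ⊕ 0b1110 = 0b1001.
C3: T = 0b1110, S = E(K, T) = 0b0010; 0b1010 ⊕ 0b0010 = 0b1000.
C4: T = 0b1111, S = E(K, T) = 0b0110; 0b0101 ⊕ 0b0110 = 0b0011.
C5: T = 0b0000, S = E(K, T) = 0b1001; 0b0110 ⊕ 0b1001 = 0b1111.

C1 = 0b0101, C2 = 0b1001, C3 = 0b1000, C4 = 0b0011, C5 = 0b1111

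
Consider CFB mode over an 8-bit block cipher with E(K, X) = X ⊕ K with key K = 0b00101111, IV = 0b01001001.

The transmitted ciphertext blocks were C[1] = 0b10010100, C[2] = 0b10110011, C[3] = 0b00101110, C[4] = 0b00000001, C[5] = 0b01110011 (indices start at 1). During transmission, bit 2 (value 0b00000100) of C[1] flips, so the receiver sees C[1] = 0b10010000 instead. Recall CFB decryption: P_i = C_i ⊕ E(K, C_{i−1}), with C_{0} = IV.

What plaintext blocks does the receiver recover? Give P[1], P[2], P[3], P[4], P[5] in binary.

Only C[1] changed, to 0b10010000. In CFB, a change in C_i flips the same bit in P_i and garbles P_{i+1}. Decrypting the received ciphertext:
P[1]: E(K, 0b01001001) = 0b01100110; 0b10010000 ⊕ 0b01100110 = 0b11110110.
P[2]: E(K, 0b10010000) = 0b10111111; 0b10110011 ⊕ 0b10111111 = 0b00001100.
P[3]: E(K, 0b10110011) = 0b10011100; 0b00101110 ⊕ 0b10011100 = 0b10110010.
P[4]: E(K, 0b00101110) = 0b00000001; 0b00000001 ⊕ 0b00000001 = 0b00000000.
P[5]: E(K, 0b00000001) = 0b00101110; 0b01110011 ⊕ 0b00101110 = 0b01011101.
Blocks that differ from the original plaintext: P[1], P[2].

P[1] = 0b11110110, P[2] = 0b00001100, P[3] = 0b10110010, P[4] = 0b00000000, P[5] = 0b01011101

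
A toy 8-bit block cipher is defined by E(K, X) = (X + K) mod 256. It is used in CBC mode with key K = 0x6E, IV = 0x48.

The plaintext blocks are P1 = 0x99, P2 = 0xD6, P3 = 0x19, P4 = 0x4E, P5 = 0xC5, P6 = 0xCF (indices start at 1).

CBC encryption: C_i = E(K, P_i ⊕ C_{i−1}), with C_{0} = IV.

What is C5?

C5 = 0x13

C1: P1 ⊕ 0x48 = 0xD1; E(K, 0xD1) = 0x3F.
C2: P2 ⊕ 0x3F = 0xE9; E(K, 0xE9) = 0x57.
C3: P3 ⊕ 0x57 = 0x4E; E(K, 0x4E) = 0xBC.
C4: P4 ⊕ 0xBC = 0xF2; E(K, 0xF2) = 0x60.
C5: P5 ⊕ 0x60 = 0xA5; E(K, 0xA5) = 0x13.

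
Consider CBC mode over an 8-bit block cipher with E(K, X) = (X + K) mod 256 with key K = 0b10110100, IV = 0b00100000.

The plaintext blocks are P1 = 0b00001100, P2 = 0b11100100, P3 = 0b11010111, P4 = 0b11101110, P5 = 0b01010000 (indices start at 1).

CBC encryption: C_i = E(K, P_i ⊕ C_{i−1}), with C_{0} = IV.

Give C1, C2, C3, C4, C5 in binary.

C1 = 0b11100000, C2 = 0b10111000, C3 = 0b00100011, C4 = 0b10000001, C5 = 0b10000101

C1: P1 ⊕ 0b00100000 = 0b00101100; E(K, 0b00101100) = 0b11100000.
C2: P2 ⊕ 0b11100000 = 0b00000100; E(K, 0b00000100) = 0b10111000.
C3: P3 ⊕ 0b10111000 = 0b01101111; E(K, 0b01101111) = 0b00100011.
C4: P4 ⊕ 0b00100011 = 0b11001101; E(K, 0b11001101) = 0b10000001.
C5: P5 ⊕ 0b10000001 = 0b11010001; E(K, 0b11010001) = 0b10000101.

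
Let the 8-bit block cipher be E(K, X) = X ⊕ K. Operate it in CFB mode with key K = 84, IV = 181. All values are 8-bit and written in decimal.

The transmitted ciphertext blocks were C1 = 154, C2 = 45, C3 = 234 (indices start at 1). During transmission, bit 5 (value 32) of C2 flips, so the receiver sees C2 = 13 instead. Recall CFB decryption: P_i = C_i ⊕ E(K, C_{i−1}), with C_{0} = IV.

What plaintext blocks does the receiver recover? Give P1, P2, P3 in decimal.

P1 = 123, P2 = 195, P3 = 179

Only C2 changed, to 13. In CFB, a change in C_i flips the same bit in P_i and garbles P_{i+1}. Decrypting the received ciphertext:
P1: E(K, 181) = 225; 154 ⊕ 225 = 123.
P2: E(K, 154) = 206; 13 ⊕ 206 = 195.
P3: E(K, 13) = 89; 234 ⊕ 89 = 179.
Blocks that differ from the original plaintext: P2, P3.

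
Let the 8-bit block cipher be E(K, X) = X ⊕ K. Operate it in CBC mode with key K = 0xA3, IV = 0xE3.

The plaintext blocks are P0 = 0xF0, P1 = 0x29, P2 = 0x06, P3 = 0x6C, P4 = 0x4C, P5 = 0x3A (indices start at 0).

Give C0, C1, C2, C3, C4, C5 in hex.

CBC encryption: C_i = E(K, P_i ⊕ C_{i−1}), with C_{−1} = IV.
C0: P0 ⊕ 0xE3 = 0x13; E(K, 0x13) = 0xB0.
C1: P1 ⊕ 0xB0 = 0x99; E(K, 0x99) = 0x3A.
C2: P2 ⊕ 0x3A = 0x3C; E(K, 0x3C) = 0x9F.
C3: P3 ⊕ 0x9F = 0xF3; E(K, 0xF3) = 0x50.
C4: P4 ⊕ 0x50 = 0x1C; E(K, 0x1C) = 0xBF.
C5: P5 ⊕ 0xBF = 0x85; E(K, 0x85) = 0x26.

C0 = 0xB0, C1 = 0x3A, C2 = 0x9F, C3 = 0x50, C4 = 0xBF, C5 = 0x26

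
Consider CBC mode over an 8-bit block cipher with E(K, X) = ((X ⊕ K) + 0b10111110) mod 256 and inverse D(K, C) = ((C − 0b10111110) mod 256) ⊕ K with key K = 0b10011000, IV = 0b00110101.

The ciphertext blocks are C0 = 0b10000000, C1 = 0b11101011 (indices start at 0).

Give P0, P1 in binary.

P0 = 0b01101111, P1 = 0b00110101

CBC decryption: P_i = D(K, C_i) ⊕ C_{i−1}, with C_{−1} = IV.
P0: D(K, 0b10000000) = 0b01011010; 0b01011010 ⊕ 0b00110101 = 0b01101111.
P1: D(K, 0b11101011) = 0b10110101; 0b10110101 ⊕ 0b10000000 = 0b00110101.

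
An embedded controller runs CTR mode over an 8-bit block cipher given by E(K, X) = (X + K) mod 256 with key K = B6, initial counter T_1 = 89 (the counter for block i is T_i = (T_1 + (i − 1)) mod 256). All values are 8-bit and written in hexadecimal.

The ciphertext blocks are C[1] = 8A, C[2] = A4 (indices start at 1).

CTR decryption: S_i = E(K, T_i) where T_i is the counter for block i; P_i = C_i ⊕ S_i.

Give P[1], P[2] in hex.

P[1] = B5, P[2] = E4

P[1]: T = 89, S = E(K, T) = 3F; 8A ⊕ 3F = B5.
P[2]: T = 8A, S = E(K, T) = 40; A4 ⊕ 40 = E4.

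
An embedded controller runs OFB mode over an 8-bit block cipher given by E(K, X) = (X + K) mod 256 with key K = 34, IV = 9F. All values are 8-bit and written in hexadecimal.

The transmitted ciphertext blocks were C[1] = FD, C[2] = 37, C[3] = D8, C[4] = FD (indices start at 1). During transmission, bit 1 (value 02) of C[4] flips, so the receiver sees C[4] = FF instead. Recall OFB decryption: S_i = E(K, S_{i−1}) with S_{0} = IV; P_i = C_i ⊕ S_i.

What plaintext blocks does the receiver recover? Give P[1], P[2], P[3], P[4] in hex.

P[1] = 2E, P[2] = 30, P[3] = E3, P[4] = 90

Only C[4] changed, to FF. In OFB, a change in C_i flips the same bit in P_i only; the keystream is unaffected. Decrypting the received ciphertext:
P[1]: S = E(K, 9F) = D3; FD ⊕ D3 = 2E.
P[2]: S = E(K, D3) = 07; 37 ⊕ 07 = 30.
P[3]: S = E(K, 07) = 3B; D8 ⊕ 3B = E3.
P[4]: S = E(K, 3B) = 6F; FF ⊕ 6F = 90.
Blocks that differ from the original plaintext: P[4].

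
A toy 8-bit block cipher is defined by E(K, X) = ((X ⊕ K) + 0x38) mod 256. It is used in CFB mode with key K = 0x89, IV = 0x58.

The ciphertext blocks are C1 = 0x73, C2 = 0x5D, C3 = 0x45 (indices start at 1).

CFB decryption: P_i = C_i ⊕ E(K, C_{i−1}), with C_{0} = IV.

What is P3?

P3: E(K, 0x5D) = 0x0C; 0x45 ⊕ 0x0C = 0x49.

P3 = 0x49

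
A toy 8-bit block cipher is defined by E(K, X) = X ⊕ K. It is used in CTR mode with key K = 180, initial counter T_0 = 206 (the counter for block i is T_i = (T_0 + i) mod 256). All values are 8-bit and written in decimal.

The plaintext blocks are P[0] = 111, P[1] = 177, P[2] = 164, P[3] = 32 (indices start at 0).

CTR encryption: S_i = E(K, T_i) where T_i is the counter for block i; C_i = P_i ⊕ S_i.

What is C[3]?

C[0]: T = 206, S = E(K, T) = 122; 111 ⊕ 122 = 21.
C[1]: T = 207, S = E(K, T) = 123; 177 ⊕ 123 = 202.
C[2]: T = 208, S = E(K, T) = 100; 164 ⊕ 100 = 192.
C[3]: T = 209, S = E(K, T) = 101; 32 ⊕ 101 = 69.

C[3] = 69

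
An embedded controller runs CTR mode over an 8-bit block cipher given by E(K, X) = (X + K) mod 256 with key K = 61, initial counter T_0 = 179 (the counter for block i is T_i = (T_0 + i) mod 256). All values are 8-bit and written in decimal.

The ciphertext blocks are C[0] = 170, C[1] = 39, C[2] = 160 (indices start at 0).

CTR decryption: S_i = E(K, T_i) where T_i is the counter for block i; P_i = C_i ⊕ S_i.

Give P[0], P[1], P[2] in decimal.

P[0] = 90, P[1] = 214, P[2] = 82

P[0]: T = 179, S = E(K, T) = 240; 170 ⊕ 240 = 90.
P[1]: T = 180, S = E(K, T) = 241; 39 ⊕ 241 = 214.
P[2]: T = 181, S = E(K, T) = 242; 160 ⊕ 242 = 82.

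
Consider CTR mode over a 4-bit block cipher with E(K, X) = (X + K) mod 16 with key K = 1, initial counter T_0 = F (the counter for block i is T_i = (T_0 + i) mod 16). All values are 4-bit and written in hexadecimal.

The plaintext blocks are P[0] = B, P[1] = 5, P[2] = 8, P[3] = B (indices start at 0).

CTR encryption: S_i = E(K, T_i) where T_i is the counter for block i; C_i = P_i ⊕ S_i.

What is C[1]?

C[0]: T = F, S = E(K, T) = 0; B ⊕ 0 = B.
C[1]: T = 0, S = E(K, T) = 1; 5 ⊕ 1 = 4.

C[1] = 4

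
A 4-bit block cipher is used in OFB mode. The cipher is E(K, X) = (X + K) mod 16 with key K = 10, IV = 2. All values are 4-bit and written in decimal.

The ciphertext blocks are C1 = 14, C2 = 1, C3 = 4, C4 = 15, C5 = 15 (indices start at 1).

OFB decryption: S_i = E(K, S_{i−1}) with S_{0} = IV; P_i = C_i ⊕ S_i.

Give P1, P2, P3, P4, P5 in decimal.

P1 = 2, P2 = 7, P3 = 4, P4 = 5, P5 = 11

P1: S = E(K, 2) = 12; 14 ⊕ 12 = 2.
P2: S = E(K, 12) = 6; 1 ⊕ 6 = 7.
P3: S = E(K, 6) = 0; 4 ⊕ 0 = 4.
P4: S = E(K, 0) = 10; 15 ⊕ 10 = 5.
P5: S = E(K, 10) = 4; 15 ⊕ 4 = 11.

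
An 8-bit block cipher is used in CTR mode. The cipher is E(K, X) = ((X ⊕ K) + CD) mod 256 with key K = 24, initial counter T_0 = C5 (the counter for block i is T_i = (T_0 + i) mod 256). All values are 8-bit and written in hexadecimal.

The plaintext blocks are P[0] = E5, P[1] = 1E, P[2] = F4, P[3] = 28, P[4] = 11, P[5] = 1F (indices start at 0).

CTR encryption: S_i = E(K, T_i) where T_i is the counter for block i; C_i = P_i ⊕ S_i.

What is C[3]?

C[3] = 91

C[0]: T = C5, S = E(K, T) = AE; E5 ⊕ AE = 4B.
C[1]: T = C6, S = E(K, T) = AF; 1E ⊕ AF = B1.
C[2]: T = C7, S = E(K, T) = B0; F4 ⊕ B0 = 44.
C[3]: T = C8, S = E(K, T) = B9; 28 ⊕ B9 = 91.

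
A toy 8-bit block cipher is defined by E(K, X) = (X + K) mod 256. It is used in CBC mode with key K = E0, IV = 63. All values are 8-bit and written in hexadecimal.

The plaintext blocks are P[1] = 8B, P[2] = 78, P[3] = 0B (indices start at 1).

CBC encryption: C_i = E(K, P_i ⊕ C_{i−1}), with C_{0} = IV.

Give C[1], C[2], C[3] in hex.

C[1] = C8, C[2] = 90, C[3] = 7B

C[1]: P[1] ⊕ 63 = E8; E(K, E8) = C8.
C[2]: P[2] ⊕ C8 = B0; E(K, B0) = 90.
C[3]: P[3] ⊕ 90 = 9B; E(K, 9B) = 7B.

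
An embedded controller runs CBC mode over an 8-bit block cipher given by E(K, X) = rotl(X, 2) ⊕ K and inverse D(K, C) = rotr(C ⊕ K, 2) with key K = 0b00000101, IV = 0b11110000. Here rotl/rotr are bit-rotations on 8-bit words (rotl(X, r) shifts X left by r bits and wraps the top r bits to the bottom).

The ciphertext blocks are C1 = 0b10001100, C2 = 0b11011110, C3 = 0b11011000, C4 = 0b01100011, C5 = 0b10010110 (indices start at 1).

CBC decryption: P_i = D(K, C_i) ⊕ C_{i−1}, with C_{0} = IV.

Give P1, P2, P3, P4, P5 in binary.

P1: D(K, 0b10001100) = 0b01100010; 0b01100010 ⊕ 0b11110000 = 0b10010010.
P2: D(K, 0b11011110) = 0b11110110; 0b11110110 ⊕ 0b10001100 = 0b01111010.
P3: D(K, 0b11011000) = 0b01110111; 0b01110111 ⊕ 0b11011110 = 0b10101001.
P4: D(K, 0b01100011) = 0b10011001; 0b10011001 ⊕ 0b11011000 = 0b01000001.
P5: D(K, 0b10010110) = 0b11100100; 0b11100100 ⊕ 0b01100011 = 0b10000111.

P1 = 0b10010010, P2 = 0b01111010, P3 = 0b10101001, P4 = 0b01000001, P5 = 0b10000111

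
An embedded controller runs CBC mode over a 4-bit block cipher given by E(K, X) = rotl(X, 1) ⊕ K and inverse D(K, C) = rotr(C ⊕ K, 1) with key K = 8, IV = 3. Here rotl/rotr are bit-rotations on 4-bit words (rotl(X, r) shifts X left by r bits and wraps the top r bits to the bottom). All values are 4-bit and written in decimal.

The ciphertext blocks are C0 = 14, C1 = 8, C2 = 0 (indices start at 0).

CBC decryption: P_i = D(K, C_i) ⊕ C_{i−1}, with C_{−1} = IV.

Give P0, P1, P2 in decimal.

P0 = 0, P1 = 14, P2 = 12

P0: D(K, 14) = 3; 3 ⊕ 3 = 0.
P1: D(K, 8) = 0; 0 ⊕ 14 = 14.
P2: D(K, 0) = 4; 4 ⊕ 8 = 12.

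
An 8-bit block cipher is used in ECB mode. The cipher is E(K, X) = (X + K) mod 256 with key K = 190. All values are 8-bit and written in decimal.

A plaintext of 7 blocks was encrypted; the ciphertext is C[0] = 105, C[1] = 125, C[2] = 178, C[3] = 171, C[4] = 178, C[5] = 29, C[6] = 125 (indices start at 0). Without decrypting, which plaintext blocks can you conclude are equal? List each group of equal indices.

P[1] = P[6]; P[2] = P[4]

ECB encrypts each block independently with the same key, so equal ciphertext blocks imply equal plaintext blocks.
C[1] = C[6] = 125, so P[1] = P[6].
C[2] = C[4] = 178, so P[2] = P[4].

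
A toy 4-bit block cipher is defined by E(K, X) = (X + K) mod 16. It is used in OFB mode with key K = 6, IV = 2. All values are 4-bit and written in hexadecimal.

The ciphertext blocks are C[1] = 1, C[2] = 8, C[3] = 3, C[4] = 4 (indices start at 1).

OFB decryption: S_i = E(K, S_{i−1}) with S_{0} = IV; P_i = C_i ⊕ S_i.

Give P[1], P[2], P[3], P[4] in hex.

P[1]: S = E(K, 2) = 8; 1 ⊕ 8 = 9.
P[2]: S = E(K, 8) = E; 8 ⊕ E = 6.
P[3]: S = E(K, E) = 4; 3 ⊕ 4 = 7.
P[4]: S = E(K, 4) = A; 4 ⊕ A = E.

P[1] = 9, P[2] = 6, P[3] = 7, P[4] = E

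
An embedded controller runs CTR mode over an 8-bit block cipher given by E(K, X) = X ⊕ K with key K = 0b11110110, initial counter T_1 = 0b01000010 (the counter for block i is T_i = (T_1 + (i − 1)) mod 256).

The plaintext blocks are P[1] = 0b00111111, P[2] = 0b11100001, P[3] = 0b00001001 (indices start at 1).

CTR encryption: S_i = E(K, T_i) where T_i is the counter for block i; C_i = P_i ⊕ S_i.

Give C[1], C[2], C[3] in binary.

C[1] = 0b10001011, C[2] = 0b01010100, C[3] = 0b10111011

C[1]: T = 0b01000010, S = E(K, T) = 0b10110100; 0b00111111 ⊕ 0b10110100 = 0b10001011.
C[2]: T = 0b01000011, S = E(K, T) = 0b10110101; 0b11100001 ⊕ 0b10110101 = 0b01010100.
C[3]: T = 0b01000100, S = E(K, T) = 0b10110010; 0b00001001 ⊕ 0b10110010 = 0b10111011.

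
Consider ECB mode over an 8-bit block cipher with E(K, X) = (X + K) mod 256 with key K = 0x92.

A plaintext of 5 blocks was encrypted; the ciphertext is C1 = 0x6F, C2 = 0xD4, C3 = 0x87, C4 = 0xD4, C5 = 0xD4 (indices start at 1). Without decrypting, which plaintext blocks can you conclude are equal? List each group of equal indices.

ECB encrypts each block independently with the same key, so equal ciphertext blocks imply equal plaintext blocks.
C2 = C4 = C5 = 0xD4, so P2 = P4 = P5.

P2 = P4 = P5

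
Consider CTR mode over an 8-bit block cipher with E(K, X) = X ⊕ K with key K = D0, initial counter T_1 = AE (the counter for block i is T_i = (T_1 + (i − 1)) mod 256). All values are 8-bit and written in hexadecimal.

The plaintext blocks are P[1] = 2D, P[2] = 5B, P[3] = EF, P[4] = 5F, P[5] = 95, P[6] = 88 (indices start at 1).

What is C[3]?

CTR encryption: S_i = E(K, T_i) where T_i is the counter for block i; C_i = P_i ⊕ S_i.
C[1]: T = AE, S = E(K, T) = 7E; 2D ⊕ 7E = 53.
C[2]: T = AF, S = E(K, T) = 7F; 5B ⊕ 7F = 24.
C[3]: T = B0, S = E(K, T) = 60; EF ⊕ 60 = 8F.

C[3] = 8F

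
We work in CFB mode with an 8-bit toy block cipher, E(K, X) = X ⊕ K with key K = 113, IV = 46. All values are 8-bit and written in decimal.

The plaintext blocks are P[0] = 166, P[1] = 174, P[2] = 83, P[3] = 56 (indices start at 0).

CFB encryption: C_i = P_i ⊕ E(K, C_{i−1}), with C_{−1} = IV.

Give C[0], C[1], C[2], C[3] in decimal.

C[0]: E(K, 46) = 95; 166 ⊕ 95 = 249.
C[1]: E(K, 249) = 136; 174 ⊕ 136 = 38.
C[2]: E(K, 38) = 87; 83 ⊕ 87 = 4.
C[3]: E(K, 4) = 117; 56 ⊕ 117 = 77.

C[0] = 249, C[1] = 38, C[2] = 4, C[3] = 77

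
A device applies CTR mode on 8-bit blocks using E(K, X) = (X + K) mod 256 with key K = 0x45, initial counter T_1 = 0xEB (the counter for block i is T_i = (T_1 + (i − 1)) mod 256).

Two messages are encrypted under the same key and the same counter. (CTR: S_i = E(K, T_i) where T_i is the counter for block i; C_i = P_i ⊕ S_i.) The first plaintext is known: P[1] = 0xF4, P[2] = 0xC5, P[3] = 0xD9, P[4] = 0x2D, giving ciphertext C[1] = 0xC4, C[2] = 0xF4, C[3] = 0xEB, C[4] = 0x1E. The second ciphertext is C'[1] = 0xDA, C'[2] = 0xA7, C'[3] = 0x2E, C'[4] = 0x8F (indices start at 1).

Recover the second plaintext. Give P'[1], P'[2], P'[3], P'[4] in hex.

In CTR with a reused counter, both messages share the same keystream S_i, so C_i ⊕ C'_i = P_i ⊕ P'_i and thus P'_i = P_i ⊕ C_i ⊕ C'_i.
P'[1]: 0xF4 ⊕ 0xC4 ⊕ 0xDA = 0xEA.
P'[2]: 0xC5 ⊕ 0xF4 ⊕ 0xA7 = 0x96.
P'[3]: 0xD9 ⊕ 0xEB ⊕ 0x2E = 0x1C.
P'[4]: 0x2D ⊕ 0x1E ⊕ 0x8F = 0xBC.

P'[1] = 0xEA, P'[2] = 0x96, P'[3] = 0x1C, P'[4] = 0xBC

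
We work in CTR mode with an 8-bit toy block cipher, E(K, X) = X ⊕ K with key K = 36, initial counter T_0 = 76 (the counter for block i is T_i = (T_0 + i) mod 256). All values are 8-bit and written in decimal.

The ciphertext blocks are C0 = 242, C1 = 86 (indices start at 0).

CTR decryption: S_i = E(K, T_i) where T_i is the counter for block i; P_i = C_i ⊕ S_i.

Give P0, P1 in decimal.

P0: T = 76, S = E(K, T) = 104; 242 ⊕ 104 = 154.
P1: T = 77, S = E(K, T) = 105; 86 ⊕ 105 = 63.

P0 = 154, P1 = 63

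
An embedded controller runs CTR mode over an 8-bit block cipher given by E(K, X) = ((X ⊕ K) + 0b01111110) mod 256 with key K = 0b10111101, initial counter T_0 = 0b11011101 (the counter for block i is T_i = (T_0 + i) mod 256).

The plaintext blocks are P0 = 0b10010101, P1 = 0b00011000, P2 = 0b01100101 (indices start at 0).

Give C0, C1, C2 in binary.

C0 = 0b01001011, C1 = 0b11111001, C2 = 0b10000101

CTR encryption: S_i = E(K, T_i) where T_i is the counter for block i; C_i = P_i ⊕ S_i.
C0: T = 0b11011101, S = E(K, T) = 0b11011110; 0b10010101 ⊕ 0b11011110 = 0b01001011.
C1: T = 0b11011110, S = E(K, T) = 0b11100001; 0b00011000 ⊕ 0b11100001 = 0b11111001.
C2: T = 0b11011111, S = E(K, T) = 0b11100000; 0b01100101 ⊕ 0b11100000 = 0b10000101.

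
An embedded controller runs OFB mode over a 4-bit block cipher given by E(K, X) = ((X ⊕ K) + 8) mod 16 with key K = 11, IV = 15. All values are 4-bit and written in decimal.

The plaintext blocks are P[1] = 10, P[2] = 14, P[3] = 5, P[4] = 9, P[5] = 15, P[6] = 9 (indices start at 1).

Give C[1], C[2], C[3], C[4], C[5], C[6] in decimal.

C[1] = 6, C[2] = 1, C[3] = 9, C[4] = 6, C[5] = 3, C[6] = 6

OFB encryption: S_i = E(K, S_{i−1}) with S_{0} = IV; C_i = P_i ⊕ S_i.
C[1]: S = E(K, 15) = 12; 10 ⊕ 12 = 6.
C[2]: S = E(K, 12) = 15; 14 ⊕ 15 = 1.
C[3]: S = E(K, 15) = 12; 5 ⊕ 12 = 9.
C[4]: S = E(K, 12) = 15; 9 ⊕ 15 = 6.
C[5]: S = E(K, 15) = 12; 15 ⊕ 12 = 3.
C[6]: S = E(K, 12) = 15; 9 ⊕ 15 = 6.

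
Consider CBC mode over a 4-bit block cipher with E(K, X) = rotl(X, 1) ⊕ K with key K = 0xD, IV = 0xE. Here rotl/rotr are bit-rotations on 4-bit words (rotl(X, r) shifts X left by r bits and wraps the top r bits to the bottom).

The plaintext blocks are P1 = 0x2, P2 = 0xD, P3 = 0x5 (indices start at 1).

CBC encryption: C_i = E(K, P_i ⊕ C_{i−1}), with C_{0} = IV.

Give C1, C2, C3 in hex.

C1 = 0x4, C2 = 0xE, C3 = 0xA

C1: P1 ⊕ 0xE = 0xC; E(K, 0xC) = 0x4.
C2: P2 ⊕ 0x4 = 0x9; E(K, 0x9) = 0xE.
C3: P3 ⊕ 0xE = 0xB; E(K, 0xB) = 0xA.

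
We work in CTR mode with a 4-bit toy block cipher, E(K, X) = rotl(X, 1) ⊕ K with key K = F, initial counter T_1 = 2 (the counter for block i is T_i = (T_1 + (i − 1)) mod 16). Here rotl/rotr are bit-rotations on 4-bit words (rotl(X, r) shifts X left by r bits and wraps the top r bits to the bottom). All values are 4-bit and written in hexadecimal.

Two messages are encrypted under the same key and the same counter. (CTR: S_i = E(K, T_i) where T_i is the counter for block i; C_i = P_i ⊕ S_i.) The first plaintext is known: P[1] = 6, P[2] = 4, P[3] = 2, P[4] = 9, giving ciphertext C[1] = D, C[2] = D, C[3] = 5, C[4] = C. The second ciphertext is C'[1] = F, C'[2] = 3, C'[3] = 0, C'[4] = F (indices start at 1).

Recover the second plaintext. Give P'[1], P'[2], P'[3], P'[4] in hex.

P'[1] = 4, P'[2] = A, P'[3] = 7, P'[4] = A

In CTR with a reused counter, both messages share the same keystream S_i, so C_i ⊕ C'_i = P_i ⊕ P'_i and thus P'_i = P_i ⊕ C_i ⊕ C'_i.
P'[1]: 6 ⊕ D ⊕ F = 4.
P'[2]: 4 ⊕ D ⊕ 3 = A.
P'[3]: 2 ⊕ 5 ⊕ 0 = 7.
P'[4]: 9 ⊕ C ⊕ F = A.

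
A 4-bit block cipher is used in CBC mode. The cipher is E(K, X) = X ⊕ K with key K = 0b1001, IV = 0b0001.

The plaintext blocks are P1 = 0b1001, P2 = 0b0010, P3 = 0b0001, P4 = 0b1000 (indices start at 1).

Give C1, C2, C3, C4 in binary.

CBC encryption: C_i = E(K, P_i ⊕ C_{i−1}), with C_{0} = IV.
C1: P1 ⊕ 0b0001 = 0b1000; E(K, 0b1000) = 0b0001.
C2: P2 ⊕ 0b0001 = 0b0011; E(K, 0b0011) = 0b1010.
C3: P3 ⊕ 0b1010 = 0b1011; E(K, 0b1011) = 0b0010.
C4: P4 ⊕ 0b0010 = 0b1010; E(K, 0b1010) = 0b0011.

C1 = 0b0001, C2 = 0b1010, C3 = 0b0010, C4 = 0b0011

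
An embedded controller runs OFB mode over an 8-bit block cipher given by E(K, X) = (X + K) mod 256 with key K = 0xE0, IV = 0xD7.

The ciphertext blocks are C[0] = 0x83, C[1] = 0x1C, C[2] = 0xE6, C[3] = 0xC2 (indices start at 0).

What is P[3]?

OFB decryption: S_i = E(K, S_{i−1}) with S_{−1} = IV; P_i = C_i ⊕ S_i.
P[0]: S = E(K, 0xD7) = 0xB7; 0x83 ⊕ 0xB7 = 0x34.
P[1]: S = E(K, 0xB7) = 0x97; 0x1C ⊕ 0x97 = 0x8B.
P[2]: S = E(K, 0x97) = 0x77; 0xE6 ⊕ 0x77 = 0x91.
P[3]: S = E(K, 0x77) = 0x57; 0xC2 ⊕ 0x57 = 0x95.

P[3] = 0x95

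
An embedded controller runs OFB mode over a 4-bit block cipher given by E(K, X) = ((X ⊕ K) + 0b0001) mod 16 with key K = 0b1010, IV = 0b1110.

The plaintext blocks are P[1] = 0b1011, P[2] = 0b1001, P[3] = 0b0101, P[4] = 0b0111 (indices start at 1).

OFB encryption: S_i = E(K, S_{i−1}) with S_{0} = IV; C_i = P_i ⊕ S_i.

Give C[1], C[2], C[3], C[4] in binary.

C[1] = 0b1110, C[2] = 0b1001, C[3] = 0b1110, C[4] = 0b0101

C[1]: S = E(K, 0b1110) = 0b0101; 0b1011 ⊕ 0b0101 = 0b1110.
C[2]: S = E(K, 0b0101) = 0b0000; 0b1001 ⊕ 0b0000 = 0b1001.
C[3]: S = E(K, 0b0000) = 0b1011; 0b0101 ⊕ 0b1011 = 0b1110.
C[4]: S = E(K, 0b1011) = 0b0010; 0b0111 ⊕ 0b0010 = 0b0101.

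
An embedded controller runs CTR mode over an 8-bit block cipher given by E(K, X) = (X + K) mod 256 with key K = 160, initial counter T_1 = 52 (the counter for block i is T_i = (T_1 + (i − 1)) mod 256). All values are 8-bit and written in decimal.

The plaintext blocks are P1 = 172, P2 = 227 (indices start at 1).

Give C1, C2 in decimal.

CTR encryption: S_i = E(K, T_i) where T_i is the counter for block i; C_i = P_i ⊕ S_i.
C1: T = 52, S = E(K, T) = 212; 172 ⊕ 212 = 120.
C2: T = 53, S = E(K, T) = 213; 227 ⊕ 213 = 54.

C1 = 120, C2 = 54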